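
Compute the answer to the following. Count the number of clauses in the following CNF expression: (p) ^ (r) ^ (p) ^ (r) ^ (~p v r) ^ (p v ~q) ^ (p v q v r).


A CNF formula is a conjunction of clauses.
Clauses are separated by ^.
Counting the conjuncts: 7 clauses.

7


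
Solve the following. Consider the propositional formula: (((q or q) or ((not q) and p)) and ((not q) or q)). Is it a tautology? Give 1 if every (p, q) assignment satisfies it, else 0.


Check all 4 assignments:
p=0, q=0: 0
p=0, q=1: 1
p=1, q=0: 1
p=1, q=1: 1
Satisfying count = 3/4.
Tautology iff count = 4: no.

0


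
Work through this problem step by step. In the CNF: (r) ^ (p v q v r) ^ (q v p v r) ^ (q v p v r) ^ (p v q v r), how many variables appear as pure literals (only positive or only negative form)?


Check each variable for pure literal status:
p: pure positive
q: pure positive
r: pure positive
Pure literal count = 3

3


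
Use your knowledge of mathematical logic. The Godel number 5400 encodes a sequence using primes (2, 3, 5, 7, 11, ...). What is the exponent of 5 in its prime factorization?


Factorize 5400 by dividing by 5 repeatedly.
Division steps: 5 divides 5400 exactly 2 time(s).
Exponent of 5 = 2

2


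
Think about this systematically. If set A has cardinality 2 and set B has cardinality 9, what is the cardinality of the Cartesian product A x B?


The Cartesian product A x B contains all ordered pairs (a, b).
|A x B| = |A| * |B| = 2 * 9 = 18

18


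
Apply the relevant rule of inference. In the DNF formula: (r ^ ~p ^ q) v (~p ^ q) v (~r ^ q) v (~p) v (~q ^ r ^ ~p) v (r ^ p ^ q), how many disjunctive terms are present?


A DNF formula is a disjunction of terms (conjunctions).
Terms are separated by v.
Counting the disjuncts: 6 terms.

6


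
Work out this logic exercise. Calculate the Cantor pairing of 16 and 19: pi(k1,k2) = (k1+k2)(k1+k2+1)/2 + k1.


k1 + k2 = 35
(k1+k2)(k1+k2+1)/2 = 35 * 36 / 2 = 630
pi = 630 + 16 = 646

646


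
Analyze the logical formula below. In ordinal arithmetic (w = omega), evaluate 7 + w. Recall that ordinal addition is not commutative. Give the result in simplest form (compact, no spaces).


Compute 7 + w.
Ordinal + is associative but NOT commutative; for finite n>0, n + w = w but w + n stays w+n.
Any finite left addend is absorbed by w on the right: 7 + w = w.
Result = w

w


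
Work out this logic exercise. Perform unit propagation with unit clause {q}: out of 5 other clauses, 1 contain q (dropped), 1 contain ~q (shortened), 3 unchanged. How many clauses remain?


Satisfied (removed): 1
Shortened (remain): 1
Unchanged (remain): 3
Remaining = 1 + 3 = 4

4


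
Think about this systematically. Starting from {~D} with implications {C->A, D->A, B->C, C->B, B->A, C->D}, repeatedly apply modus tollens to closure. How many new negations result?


Initial negated facts: {~D}
Apply modus tollens to closure:
  ~D and C->D  =>  ~C
  ~C and B->C  =>  ~B
Final negated: {~B, ~C, ~D}
New negations: {~B, ~C}
Count = 2

2


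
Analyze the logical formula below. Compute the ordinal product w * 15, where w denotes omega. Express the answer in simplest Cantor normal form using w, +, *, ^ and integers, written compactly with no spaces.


Compute w * 15.
Ordinal * is associative and left-distributive over +, but NOT commutative; for finite n>1, n*w = w but w*n stays w*n.
w * 15 means 15 copies of w concatenated: w*15.
Result = w*15

w*15


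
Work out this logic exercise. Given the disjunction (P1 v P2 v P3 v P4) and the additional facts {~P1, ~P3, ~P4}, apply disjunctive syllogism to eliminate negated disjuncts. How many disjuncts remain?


Original disjuncts (4): P1, P2, P3, P4
Negated (eliminate): ~P1, ~P3, ~P4
Remaining disjuncts: P2
Count = 4 - 3 = 1

1


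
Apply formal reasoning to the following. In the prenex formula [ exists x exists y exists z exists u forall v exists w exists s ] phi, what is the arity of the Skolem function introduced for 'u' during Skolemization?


Quantifier prefix: exists x exists y exists z exists u forall v exists w exists s
'u' is existentially quantified at position 4.
No universal quantifiers precede it.
Skolem function arity = 0 (a Skolem constant)

0


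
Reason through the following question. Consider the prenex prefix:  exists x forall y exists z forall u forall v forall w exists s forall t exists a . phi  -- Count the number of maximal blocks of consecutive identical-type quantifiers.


Quantifier-type sequence: E A E A A A E A E  (A=forall, E=exists)
Group into maximal same-type runs:
  Ex1 | Ax1 | Ex1 | Ax3 | Ex1 | Ax1 | Ex1
Number of blocks = 7

7


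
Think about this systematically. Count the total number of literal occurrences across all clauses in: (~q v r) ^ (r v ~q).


Counting literals in each clause:
Clause 1: 2 literal(s)
Clause 2: 2 literal(s)
Total = 4

4


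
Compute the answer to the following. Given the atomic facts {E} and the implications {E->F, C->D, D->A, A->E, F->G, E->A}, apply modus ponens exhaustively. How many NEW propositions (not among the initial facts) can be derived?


Initial facts: {E}
Apply modus ponens to closure:
  E and E->F  =>  F
  F and F->G  =>  G
  E and E->A  =>  A
Final known: {A, E, F, G}
New propositions: {A, F, G}
Count = 3

3


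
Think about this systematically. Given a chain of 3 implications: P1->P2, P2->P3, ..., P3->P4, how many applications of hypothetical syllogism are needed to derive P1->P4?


With 3 implications in a chain connecting 4 propositions:
P1->P2, P2->P3, ..., P3->P4
Steps needed = (number of implications) - 1 = 3 - 1 = 2

2


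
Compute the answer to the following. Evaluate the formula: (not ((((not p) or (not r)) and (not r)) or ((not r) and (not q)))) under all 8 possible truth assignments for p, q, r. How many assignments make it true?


Check all 8 assignments:
p=0, q=0, r=0: 0
p=0, q=0, r=1: 1
p=0, q=1, r=0: 0
p=0, q=1, r=1: 1
p=1, q=0, r=0: 0
p=1, q=0, r=1: 1
p=1, q=1, r=0: 0
p=1, q=1, r=1: 1
Count of True = 4

4


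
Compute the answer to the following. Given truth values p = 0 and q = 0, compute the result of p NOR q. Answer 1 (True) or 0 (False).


p = 0, q = 0
Operation: p NOR q
Evaluate: 0 NOR 0 = 1

1


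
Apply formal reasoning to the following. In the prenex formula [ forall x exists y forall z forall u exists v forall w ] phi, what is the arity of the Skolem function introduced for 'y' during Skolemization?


Quantifier prefix: forall x exists y forall z forall u exists v forall w
'y' is existentially quantified at position 2.
Universal variables preceding it: x
Skolem function arity = 1

1


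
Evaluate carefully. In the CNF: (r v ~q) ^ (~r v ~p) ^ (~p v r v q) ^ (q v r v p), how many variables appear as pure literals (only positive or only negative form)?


Check each variable for pure literal status:
p: mixed (not pure)
q: mixed (not pure)
r: mixed (not pure)
Pure literal count = 0

0


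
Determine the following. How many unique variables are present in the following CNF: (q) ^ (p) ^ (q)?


Identify each variable that appears in the formula.
Variables found: p, q
Count = 2

2


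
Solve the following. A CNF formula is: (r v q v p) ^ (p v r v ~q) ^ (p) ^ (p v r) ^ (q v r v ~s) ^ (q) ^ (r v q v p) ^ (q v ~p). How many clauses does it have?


A CNF formula is a conjunction of clauses.
Clauses are separated by ^.
Counting the conjuncts: 8 clauses.

8


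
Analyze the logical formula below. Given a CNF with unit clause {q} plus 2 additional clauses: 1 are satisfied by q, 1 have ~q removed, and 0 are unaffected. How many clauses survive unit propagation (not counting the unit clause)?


Satisfied (removed): 1
Shortened (remain): 1
Unchanged (remain): 0
Remaining = 1 + 0 = 1

1


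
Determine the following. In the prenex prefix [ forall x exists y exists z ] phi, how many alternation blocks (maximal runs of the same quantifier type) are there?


Quantifier-type sequence: A E E  (A=forall, E=exists)
Group into maximal same-type runs:
  Ax1 | Ex2
Number of blocks = 2

2


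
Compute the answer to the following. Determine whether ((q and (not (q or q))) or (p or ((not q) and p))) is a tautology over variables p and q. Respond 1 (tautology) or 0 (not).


Check all 4 assignments:
p=0, q=0: 0
p=0, q=1: 0
p=1, q=0: 1
p=1, q=1: 1
Satisfying count = 2/4.
Tautology iff count = 4: no.

0


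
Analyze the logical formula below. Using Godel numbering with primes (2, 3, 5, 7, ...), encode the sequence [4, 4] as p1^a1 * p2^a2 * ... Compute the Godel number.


Encode each element as an exponent of the corresponding prime:
  2^4 = 16
  3^4 = 81
Product = 16 * 81 = 1296

1296


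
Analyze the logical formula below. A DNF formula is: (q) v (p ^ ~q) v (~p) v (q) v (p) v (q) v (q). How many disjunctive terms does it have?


A DNF formula is a disjunction of terms (conjunctions).
Terms are separated by v.
Counting the disjuncts: 7 terms.

7


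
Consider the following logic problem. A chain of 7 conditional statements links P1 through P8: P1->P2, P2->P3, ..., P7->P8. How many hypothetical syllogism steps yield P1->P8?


With 7 implications in a chain connecting 8 propositions:
P1->P2, P2->P3, ..., P7->P8
Steps needed = (number of implications) - 1 = 7 - 1 = 6

6


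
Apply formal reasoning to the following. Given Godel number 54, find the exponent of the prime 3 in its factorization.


Factorize 54 by dividing by 3 repeatedly.
Division steps: 3 divides 54 exactly 3 time(s).
Exponent of 3 = 3

3


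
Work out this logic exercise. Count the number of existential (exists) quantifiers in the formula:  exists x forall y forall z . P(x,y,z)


Quantifier prefix: exists x forall y forall z
Mark each quantifier type:
  E U U
Universal count = 2, Existential count = 1
Asked for existential (exists) quantifiers: 1

1


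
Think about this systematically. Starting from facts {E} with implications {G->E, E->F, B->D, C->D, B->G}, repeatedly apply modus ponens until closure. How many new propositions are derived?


Initial facts: {E}
Apply modus ponens to closure:
  E and E->F  =>  F
Final known: {E, F}
New propositions: {F}
Count = 1

1


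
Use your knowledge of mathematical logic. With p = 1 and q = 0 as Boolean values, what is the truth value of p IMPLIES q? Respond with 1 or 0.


p = 1, q = 0
Operation: p IMPLIES q
Evaluate: 1 IMPLIES 0 = 0

0


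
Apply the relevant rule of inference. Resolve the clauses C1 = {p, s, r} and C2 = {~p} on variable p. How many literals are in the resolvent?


Remove p from C1 and ~p from C2.
C1 remainder: {s, r}
C2 remainder: {}
Union (resolvent): {r, s}
Resolvent has 2 literal(s).

2


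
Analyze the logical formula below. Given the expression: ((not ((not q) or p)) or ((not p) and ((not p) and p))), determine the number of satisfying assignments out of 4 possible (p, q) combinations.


Check all 4 assignments:
p=0, q=0: 0
p=0, q=1: 1
p=1, q=0: 0
p=1, q=1: 0
Count of True = 1

1


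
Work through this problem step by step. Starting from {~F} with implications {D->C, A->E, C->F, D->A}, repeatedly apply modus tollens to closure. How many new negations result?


Initial negated facts: {~F}
Apply modus tollens to closure:
  ~F and C->F  =>  ~C
  ~C and D->C  =>  ~D
Final negated: {~C, ~D, ~F}
New negations: {~C, ~D}
Count = 2

2


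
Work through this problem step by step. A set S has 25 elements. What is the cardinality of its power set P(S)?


The power set of a set with n elements has 2^n elements.
|P(S)| = 2^25 = 33554432

33554432


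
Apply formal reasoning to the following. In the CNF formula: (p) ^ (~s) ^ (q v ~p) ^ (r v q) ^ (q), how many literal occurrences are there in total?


Counting literals in each clause:
Clause 1: 1 literal(s)
Clause 2: 1 literal(s)
Clause 3: 2 literal(s)
Clause 4: 2 literal(s)
Clause 5: 1 literal(s)
Total = 7

7


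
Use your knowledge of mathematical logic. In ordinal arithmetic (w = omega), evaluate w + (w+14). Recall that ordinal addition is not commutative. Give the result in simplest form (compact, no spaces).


Compute w + (w+14).
Ordinal + is associative but NOT commutative; for finite n>0, n + w = w but w + n stays w+n.
w + (w+14) = (w+w) + 14 = w*2+14.
Result = w*2+14

w*2+14


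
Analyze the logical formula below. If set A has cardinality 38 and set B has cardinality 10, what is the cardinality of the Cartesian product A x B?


The Cartesian product A x B contains all ordered pairs (a, b).
|A x B| = |A| * |B| = 38 * 10 = 380

380


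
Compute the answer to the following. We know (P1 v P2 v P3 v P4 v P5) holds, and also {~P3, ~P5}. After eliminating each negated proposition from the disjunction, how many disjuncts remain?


Original disjuncts (5): P1, P2, P3, P4, P5
Negated (eliminate): ~P3, ~P5
Remaining disjuncts: P1, P2, P4
Count = 5 - 2 = 3

3


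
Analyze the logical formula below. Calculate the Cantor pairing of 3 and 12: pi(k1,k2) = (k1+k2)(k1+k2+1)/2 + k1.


k1 + k2 = 15
(k1+k2)(k1+k2+1)/2 = 15 * 16 / 2 = 120
pi = 120 + 3 = 123

123


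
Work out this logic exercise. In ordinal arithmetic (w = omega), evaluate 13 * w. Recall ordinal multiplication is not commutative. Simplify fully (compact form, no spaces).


Compute 13 * w.
Ordinal * is associative and left-distributive over +, but NOT commutative; for finite n>1, n*w = w but w*n stays w*n.
For finite n>0, n * w = sup{n*k : k<w} = w. So 13 * w = w.
Result = w

w


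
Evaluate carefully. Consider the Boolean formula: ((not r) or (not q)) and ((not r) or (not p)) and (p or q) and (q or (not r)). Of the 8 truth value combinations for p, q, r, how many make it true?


Evaluate all 8 assignments for p, q, r:
p=0, q=0, r=0: 0
p=0, q=0, r=1: 0
p=0, q=1, r=0: 1
p=0, q=1, r=1: 0
p=1, q=0, r=0: 1
p=1, q=0, r=1: 0
p=1, q=1, r=0: 1
p=1, q=1, r=1: 0
Satisfying count = 3

3


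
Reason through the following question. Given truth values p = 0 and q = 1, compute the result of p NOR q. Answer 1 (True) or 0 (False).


p = 0, q = 1
Operation: p NOR q
Evaluate: 0 NOR 1 = 0

0


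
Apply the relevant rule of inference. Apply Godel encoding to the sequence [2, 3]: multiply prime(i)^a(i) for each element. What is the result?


Encode each element as an exponent of the corresponding prime:
  2^2 = 4
  3^3 = 27
Product = 4 * 27 = 108

108


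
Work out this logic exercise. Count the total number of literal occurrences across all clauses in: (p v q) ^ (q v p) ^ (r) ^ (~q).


Counting literals in each clause:
Clause 1: 2 literal(s)
Clause 2: 2 literal(s)
Clause 3: 1 literal(s)
Clause 4: 1 literal(s)
Total = 6

6


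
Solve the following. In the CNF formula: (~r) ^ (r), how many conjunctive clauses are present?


A CNF formula is a conjunction of clauses.
Clauses are separated by ^.
Counting the conjuncts: 2 clauses.

2


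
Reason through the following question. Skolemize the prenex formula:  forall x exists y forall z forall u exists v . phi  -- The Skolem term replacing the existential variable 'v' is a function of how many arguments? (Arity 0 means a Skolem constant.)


Quantifier prefix: forall x exists y forall z forall u exists v
'v' is existentially quantified at position 5.
Universal variables preceding it: x, z, u
Skolem function arity = 3

3


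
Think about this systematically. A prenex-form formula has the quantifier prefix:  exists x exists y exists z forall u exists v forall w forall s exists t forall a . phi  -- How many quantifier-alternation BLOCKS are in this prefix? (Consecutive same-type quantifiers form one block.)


Quantifier-type sequence: E E E A E A A E A  (A=forall, E=exists)
Group into maximal same-type runs:
  Ex3 | Ax1 | Ex1 | Ax2 | Ex1 | Ax1
Number of blocks = 6

6


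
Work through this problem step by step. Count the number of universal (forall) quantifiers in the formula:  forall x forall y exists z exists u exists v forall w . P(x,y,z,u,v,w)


Quantifier prefix: forall x forall y exists z exists u exists v forall w
Mark each quantifier type:
  U U E E E U
Universal count = 3, Existential count = 3
Asked for universal (forall) quantifiers: 3

3


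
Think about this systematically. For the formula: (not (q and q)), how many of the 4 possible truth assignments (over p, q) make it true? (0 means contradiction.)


Check all 4 assignments:
p=0, q=0: 1
p=0, q=1: 0
p=1, q=0: 1
p=1, q=1: 0
Count of True = 2

2


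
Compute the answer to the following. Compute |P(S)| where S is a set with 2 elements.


The power set of a set with n elements has 2^n elements.
|P(S)| = 2^2 = 4

4


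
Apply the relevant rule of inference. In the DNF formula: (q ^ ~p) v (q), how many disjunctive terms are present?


A DNF formula is a disjunction of terms (conjunctions).
Terms are separated by v.
Counting the disjuncts: 2 terms.

2


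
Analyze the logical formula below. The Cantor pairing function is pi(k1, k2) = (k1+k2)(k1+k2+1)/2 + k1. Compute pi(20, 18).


k1 + k2 = 38
(k1+k2)(k1+k2+1)/2 = 38 * 39 / 2 = 741
pi = 741 + 20 = 761

761


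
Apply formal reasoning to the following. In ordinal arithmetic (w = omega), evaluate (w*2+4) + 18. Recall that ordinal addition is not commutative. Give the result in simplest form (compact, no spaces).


Compute (w*2+4) + 18.
Ordinal + is associative but NOT commutative; for finite n>0, n + w = w but w + n stays w+n.
By associativity: (w*2+4) + 18 = w*2 + (4+18) = w*2+22.
Result = w*2+22

w*2+22


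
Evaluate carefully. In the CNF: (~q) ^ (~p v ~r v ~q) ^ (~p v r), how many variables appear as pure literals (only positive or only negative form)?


Check each variable for pure literal status:
p: pure negative
q: pure negative
r: mixed (not pure)
Pure literal count = 2

2


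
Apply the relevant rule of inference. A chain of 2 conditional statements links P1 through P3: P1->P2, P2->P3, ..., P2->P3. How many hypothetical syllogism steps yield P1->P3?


With 2 implications in a chain connecting 3 propositions:
P1->P2, P2->P3, ..., P2->P3
Steps needed = (number of implications) - 1 = 2 - 1 = 1

1


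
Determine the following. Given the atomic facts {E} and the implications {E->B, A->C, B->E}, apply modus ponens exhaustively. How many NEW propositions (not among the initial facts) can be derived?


Initial facts: {E}
Apply modus ponens to closure:
  E and E->B  =>  B
Final known: {B, E}
New propositions: {B}
Count = 1

1


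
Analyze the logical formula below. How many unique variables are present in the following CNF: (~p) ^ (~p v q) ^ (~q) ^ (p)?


Identify each variable that appears in the formula.
Variables found: p, q
Count = 2

2


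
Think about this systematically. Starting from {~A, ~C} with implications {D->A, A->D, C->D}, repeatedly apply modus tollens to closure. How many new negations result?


Initial negated facts: {~A, ~C}
Apply modus tollens to closure:
  ~A and D->A  =>  ~D
Final negated: {~A, ~C, ~D}
New negations: {~D}
Count = 1

1


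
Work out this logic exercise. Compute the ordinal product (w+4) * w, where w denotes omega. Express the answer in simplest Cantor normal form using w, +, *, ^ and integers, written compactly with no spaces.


Compute (w+4) * w.
Ordinal * is associative and left-distributive over +, but NOT commutative; for finite n>1, n*w = w but w*n stays w*n.
(w+4) * w = sup{(w+4)*k : k<w} = sup{w*k+4} = w^2 (the +4 tail is absorbed in the limit).
Result = w^2

w^2


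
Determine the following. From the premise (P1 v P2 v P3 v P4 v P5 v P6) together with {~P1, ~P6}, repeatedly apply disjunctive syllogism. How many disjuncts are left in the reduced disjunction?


Original disjuncts (6): P1, P2, P3, P4, P5, P6
Negated (eliminate): ~P1, ~P6
Remaining disjuncts: P2, P3, P4, P5
Count = 6 - 2 = 4

4


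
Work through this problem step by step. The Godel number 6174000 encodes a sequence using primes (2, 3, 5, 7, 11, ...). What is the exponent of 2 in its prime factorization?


Factorize 6174000 by dividing by 2 repeatedly.
Division steps: 2 divides 6174000 exactly 4 time(s).
Exponent of 2 = 4

4


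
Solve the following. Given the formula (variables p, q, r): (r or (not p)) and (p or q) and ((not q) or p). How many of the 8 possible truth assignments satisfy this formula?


Evaluate all 8 assignments for p, q, r:
p=0, q=0, r=0: 0
p=0, q=0, r=1: 0
p=0, q=1, r=0: 0
p=0, q=1, r=1: 0
p=1, q=0, r=0: 0
p=1, q=0, r=1: 1
p=1, q=1, r=0: 0
p=1, q=1, r=1: 1
Satisfying count = 2

2


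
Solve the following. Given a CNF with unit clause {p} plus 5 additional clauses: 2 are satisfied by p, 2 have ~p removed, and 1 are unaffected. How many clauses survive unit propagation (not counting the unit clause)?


Satisfied (removed): 2
Shortened (remain): 2
Unchanged (remain): 1
Remaining = 2 + 1 = 3

3


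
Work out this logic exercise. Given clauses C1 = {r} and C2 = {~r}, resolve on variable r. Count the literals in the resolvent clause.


Remove r from C1 and ~r from C2.
C1 remainder: {}
C2 remainder: {}
Union (resolvent): {} (empty clause)
Resolvent has 0 literal(s).

0


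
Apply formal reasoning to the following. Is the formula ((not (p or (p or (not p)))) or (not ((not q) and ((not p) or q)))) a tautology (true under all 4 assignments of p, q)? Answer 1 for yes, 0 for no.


Check all 4 assignments:
p=0, q=0: 0
p=0, q=1: 1
p=1, q=0: 1
p=1, q=1: 1
Satisfying count = 3/4.
Tautology iff count = 4: no.

0


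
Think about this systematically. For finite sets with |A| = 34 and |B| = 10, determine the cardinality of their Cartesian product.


The Cartesian product A x B contains all ordered pairs (a, b).
|A x B| = |A| * |B| = 34 * 10 = 340

340


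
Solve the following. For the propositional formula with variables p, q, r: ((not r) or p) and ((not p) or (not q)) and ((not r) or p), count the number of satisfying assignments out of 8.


Evaluate all 8 assignments for p, q, r:
p=0, q=0, r=0: 1
p=0, q=0, r=1: 0
p=0, q=1, r=0: 1
p=0, q=1, r=1: 0
p=1, q=0, r=0: 1
p=1, q=0, r=1: 1
p=1, q=1, r=0: 0
p=1, q=1, r=1: 0
Satisfying count = 4

4


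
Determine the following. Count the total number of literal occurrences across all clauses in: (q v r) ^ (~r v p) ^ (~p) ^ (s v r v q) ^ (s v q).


Counting literals in each clause:
Clause 1: 2 literal(s)
Clause 2: 2 literal(s)
Clause 3: 1 literal(s)
Clause 4: 3 literal(s)
Clause 5: 2 literal(s)
Total = 10

10


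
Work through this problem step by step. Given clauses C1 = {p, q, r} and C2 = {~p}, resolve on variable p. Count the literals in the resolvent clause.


Remove p from C1 and ~p from C2.
C1 remainder: {q, r}
C2 remainder: {}
Union (resolvent): {q, r}
Resolvent has 2 literal(s).

2


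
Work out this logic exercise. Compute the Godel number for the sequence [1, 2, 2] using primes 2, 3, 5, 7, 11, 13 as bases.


Encode each element as an exponent of the corresponding prime:
  2^1 = 2
  3^2 = 9
  5^2 = 25
Product = 2 * 9 * 25 = 450

450


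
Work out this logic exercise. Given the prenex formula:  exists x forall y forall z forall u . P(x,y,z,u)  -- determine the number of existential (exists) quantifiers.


Quantifier prefix: exists x forall y forall z forall u
Mark each quantifier type:
  E U U U
Universal count = 3, Existential count = 1
Asked for existential (exists) quantifiers: 1

1


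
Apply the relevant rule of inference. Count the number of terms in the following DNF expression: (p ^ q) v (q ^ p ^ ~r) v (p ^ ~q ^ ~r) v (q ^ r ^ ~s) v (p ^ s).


A DNF formula is a disjunction of terms (conjunctions).
Terms are separated by v.
Counting the disjuncts: 5 terms.

5


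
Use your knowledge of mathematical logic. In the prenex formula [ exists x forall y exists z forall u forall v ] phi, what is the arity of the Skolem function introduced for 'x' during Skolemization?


Quantifier prefix: exists x forall y exists z forall u forall v
'x' is existentially quantified at position 1.
No universal quantifiers precede it.
Skolem function arity = 0 (a Skolem constant)

0


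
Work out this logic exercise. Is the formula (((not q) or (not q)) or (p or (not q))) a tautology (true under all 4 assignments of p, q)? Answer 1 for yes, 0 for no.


Check all 4 assignments:
p=0, q=0: 1
p=0, q=1: 0
p=1, q=0: 1
p=1, q=1: 1
Satisfying count = 3/4.
Tautology iff count = 4: no.

0


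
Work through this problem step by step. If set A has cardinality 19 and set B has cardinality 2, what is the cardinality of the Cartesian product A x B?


The Cartesian product A x B contains all ordered pairs (a, b).
|A x B| = |A| * |B| = 19 * 2 = 38

38


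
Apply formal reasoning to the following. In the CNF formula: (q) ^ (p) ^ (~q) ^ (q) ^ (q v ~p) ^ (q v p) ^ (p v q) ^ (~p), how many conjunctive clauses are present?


A CNF formula is a conjunction of clauses.
Clauses are separated by ^.
Counting the conjuncts: 8 clauses.

8


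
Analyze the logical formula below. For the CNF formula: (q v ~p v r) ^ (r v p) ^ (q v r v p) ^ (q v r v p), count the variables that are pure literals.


Check each variable for pure literal status:
p: mixed (not pure)
q: pure positive
r: pure positive
Pure literal count = 2

2


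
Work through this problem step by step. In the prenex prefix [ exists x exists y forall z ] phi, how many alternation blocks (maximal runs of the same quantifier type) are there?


Quantifier-type sequence: E E A  (A=forall, E=exists)
Group into maximal same-type runs:
  Ex2 | Ax1
Number of blocks = 2

2


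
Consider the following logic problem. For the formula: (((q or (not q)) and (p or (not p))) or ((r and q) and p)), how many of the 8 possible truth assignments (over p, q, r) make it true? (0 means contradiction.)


Check all 8 assignments:
p=0, q=0, r=0: 1
p=0, q=0, r=1: 1
p=0, q=1, r=0: 1
p=0, q=1, r=1: 1
p=1, q=0, r=0: 1
p=1, q=0, r=1: 1
p=1, q=1, r=0: 1
p=1, q=1, r=1: 1
Count of True = 8

8


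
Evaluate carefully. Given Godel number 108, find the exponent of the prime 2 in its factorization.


Factorize 108 by dividing by 2 repeatedly.
Division steps: 2 divides 108 exactly 2 time(s).
Exponent of 2 = 2

2


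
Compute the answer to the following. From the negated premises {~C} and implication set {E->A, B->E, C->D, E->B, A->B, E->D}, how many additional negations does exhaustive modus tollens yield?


Initial negated facts: {~C}
Apply modus tollens to closure:
  (no implication fires)
Final negated: {~C}
New negations: {(none)}
Count = 0

0


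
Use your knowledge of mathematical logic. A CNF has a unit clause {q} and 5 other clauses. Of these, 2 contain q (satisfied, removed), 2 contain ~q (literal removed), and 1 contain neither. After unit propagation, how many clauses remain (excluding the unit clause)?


Satisfied (removed): 2
Shortened (remain): 2
Unchanged (remain): 1
Remaining = 2 + 1 = 3

3


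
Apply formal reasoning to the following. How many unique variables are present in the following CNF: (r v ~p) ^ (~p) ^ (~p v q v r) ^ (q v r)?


Identify each variable that appears in the formula.
Variables found: p, q, r
Count = 3

3


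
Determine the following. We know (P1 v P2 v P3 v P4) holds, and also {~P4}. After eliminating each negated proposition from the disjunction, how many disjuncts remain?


Original disjuncts (4): P1, P2, P3, P4
Negated (eliminate): ~P4
Remaining disjuncts: P1, P2, P3
Count = 4 - 1 = 3

3


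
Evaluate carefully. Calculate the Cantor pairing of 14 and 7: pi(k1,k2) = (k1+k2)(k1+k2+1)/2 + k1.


k1 + k2 = 21
(k1+k2)(k1+k2+1)/2 = 21 * 22 / 2 = 231
pi = 231 + 14 = 245

245


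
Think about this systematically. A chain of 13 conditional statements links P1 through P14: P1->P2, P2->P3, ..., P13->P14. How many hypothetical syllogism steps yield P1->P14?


With 13 implications in a chain connecting 14 propositions:
P1->P2, P2->P3, ..., P13->P14
Steps needed = (number of implications) - 1 = 13 - 1 = 12

12


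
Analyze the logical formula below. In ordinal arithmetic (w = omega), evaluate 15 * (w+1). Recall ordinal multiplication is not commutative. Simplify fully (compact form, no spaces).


Compute 15 * (w+1).
Ordinal * is associative and left-distributive over +, but NOT commutative; for finite n>1, n*w = w but w*n stays w*n.
By left-distributivity: 15 * (w+1) = 15*w + 15*1 = w + 15 = w+15.
Result = w+15

w+15


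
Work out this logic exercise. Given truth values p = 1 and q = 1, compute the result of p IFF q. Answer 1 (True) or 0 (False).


p = 1, q = 1
Operation: p IFF q
Evaluate: 1 IFF 1 = 1

1


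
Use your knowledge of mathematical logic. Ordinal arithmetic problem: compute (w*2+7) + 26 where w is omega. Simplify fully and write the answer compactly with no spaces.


Compute (w*2+7) + 26.
Ordinal + is associative but NOT commutative; for finite n>0, n + w = w but w + n stays w+n.
By associativity: (w*2+7) + 26 = w*2 + (7+26) = w*2+33.
Result = w*2+33

w*2+33


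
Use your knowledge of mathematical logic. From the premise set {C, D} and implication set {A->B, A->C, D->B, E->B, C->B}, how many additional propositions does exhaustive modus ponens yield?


Initial facts: {C, D}
Apply modus ponens to closure:
  D and D->B  =>  B
Final known: {B, C, D}
New propositions: {B}
Count = 1

1


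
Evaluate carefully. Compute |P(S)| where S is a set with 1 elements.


The power set of a set with n elements has 2^n elements.
|P(S)| = 2^1 = 2

2


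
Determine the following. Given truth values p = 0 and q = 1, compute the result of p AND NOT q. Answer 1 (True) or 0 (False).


p = 0, q = 1
Operation: p AND NOT q
Evaluate: 0 AND NOT 1 = 0

0


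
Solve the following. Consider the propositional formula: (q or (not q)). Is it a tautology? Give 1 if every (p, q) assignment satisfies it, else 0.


Check all 4 assignments:
p=0, q=0: 1
p=0, q=1: 1
p=1, q=0: 1
p=1, q=1: 1
Satisfying count = 4/4.
Tautology iff count = 4: yes.

1


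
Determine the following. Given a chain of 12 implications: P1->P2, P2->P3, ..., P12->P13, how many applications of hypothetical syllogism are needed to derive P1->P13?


With 12 implications in a chain connecting 13 propositions:
P1->P2, P2->P3, ..., P12->P13
Steps needed = (number of implications) - 1 = 12 - 1 = 11

11


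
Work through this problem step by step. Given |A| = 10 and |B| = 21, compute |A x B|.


The Cartesian product A x B contains all ordered pairs (a, b).
|A x B| = |A| * |B| = 10 * 21 = 210

210


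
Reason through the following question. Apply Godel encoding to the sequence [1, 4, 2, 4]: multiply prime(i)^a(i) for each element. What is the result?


Encode each element as an exponent of the corresponding prime:
  2^1 = 2
  3^4 = 81
  5^2 = 25
  7^4 = 2401
Product = 2 * 81 * 25 * 2401 = 9724050

9724050


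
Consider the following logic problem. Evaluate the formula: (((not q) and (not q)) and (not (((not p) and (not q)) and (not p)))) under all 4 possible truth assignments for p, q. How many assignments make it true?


Check all 4 assignments:
p=0, q=0: 0
p=0, q=1: 0
p=1, q=0: 1
p=1, q=1: 0
Count of True = 1

1


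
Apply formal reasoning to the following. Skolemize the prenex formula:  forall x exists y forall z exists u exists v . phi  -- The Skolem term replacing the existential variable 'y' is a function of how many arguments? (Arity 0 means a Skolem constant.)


Quantifier prefix: forall x exists y forall z exists u exists v
'y' is existentially quantified at position 2.
Universal variables preceding it: x
Skolem function arity = 1

1


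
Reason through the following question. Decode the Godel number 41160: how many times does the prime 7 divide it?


Factorize 41160 by dividing by 7 repeatedly.
Division steps: 7 divides 41160 exactly 3 time(s).
Exponent of 7 = 3

3


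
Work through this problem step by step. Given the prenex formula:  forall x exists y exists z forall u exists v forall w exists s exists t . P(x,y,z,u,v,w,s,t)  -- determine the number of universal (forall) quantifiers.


Quantifier prefix: forall x exists y exists z forall u exists v forall w exists s exists t
Mark each quantifier type:
  U E E U E U E E
Universal count = 3, Existential count = 5
Asked for universal (forall) quantifiers: 3

3


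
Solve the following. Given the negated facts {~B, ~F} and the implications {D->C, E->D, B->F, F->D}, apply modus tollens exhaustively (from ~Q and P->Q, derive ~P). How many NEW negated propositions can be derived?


Initial negated facts: {~B, ~F}
Apply modus tollens to closure:
  (no implication fires)
Final negated: {~B, ~F}
New negations: {(none)}
Count = 0

0


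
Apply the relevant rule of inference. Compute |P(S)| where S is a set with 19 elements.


The power set of a set with n elements has 2^n elements.
|P(S)| = 2^19 = 524288

524288


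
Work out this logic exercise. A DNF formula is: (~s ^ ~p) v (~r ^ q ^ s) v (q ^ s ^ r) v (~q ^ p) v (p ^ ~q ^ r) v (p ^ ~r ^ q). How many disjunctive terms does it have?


A DNF formula is a disjunction of terms (conjunctions).
Terms are separated by v.
Counting the disjuncts: 6 terms.

6


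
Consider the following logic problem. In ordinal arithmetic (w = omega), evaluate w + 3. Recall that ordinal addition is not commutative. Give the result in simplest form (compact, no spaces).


Compute w + 3.
Ordinal + is associative but NOT commutative; for finite n>0, n + w = w but w + n stays w+n.
w + 3 is already in normal form (a successor ordinal beyond w).
Result = w+3

w+3


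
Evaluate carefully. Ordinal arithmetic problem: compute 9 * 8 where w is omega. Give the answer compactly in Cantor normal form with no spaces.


Compute 9 * 8.
Ordinal * is associative and left-distributive over +, but NOT commutative; for finite n>1, n*w = w but w*n stays w*n.
Both finite; ordinal * agrees with natural *: 9 * 8 = 72.
Result = 72

72


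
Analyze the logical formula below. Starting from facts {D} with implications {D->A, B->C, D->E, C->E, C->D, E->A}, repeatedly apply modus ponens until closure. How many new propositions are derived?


Initial facts: {D}
Apply modus ponens to closure:
  D and D->A  =>  A
  D and D->E  =>  E
Final known: {A, D, E}
New propositions: {A, E}
Count = 2

2


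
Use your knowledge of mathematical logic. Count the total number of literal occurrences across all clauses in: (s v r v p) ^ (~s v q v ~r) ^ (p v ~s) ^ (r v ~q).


Counting literals in each clause:
Clause 1: 3 literal(s)
Clause 2: 3 literal(s)
Clause 3: 2 literal(s)
Clause 4: 2 literal(s)
Total = 10

10


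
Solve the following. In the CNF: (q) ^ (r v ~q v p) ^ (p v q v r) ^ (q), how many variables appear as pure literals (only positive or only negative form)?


Check each variable for pure literal status:
p: pure positive
q: mixed (not pure)
r: pure positive
Pure literal count = 2

2


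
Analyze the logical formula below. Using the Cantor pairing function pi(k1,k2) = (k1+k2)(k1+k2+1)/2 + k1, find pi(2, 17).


k1 + k2 = 19
(k1+k2)(k1+k2+1)/2 = 19 * 20 / 2 = 190
pi = 190 + 2 = 192

192


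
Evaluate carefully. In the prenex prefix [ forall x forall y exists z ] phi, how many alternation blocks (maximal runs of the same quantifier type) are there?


Quantifier-type sequence: A A E  (A=forall, E=exists)
Group into maximal same-type runs:
  Ax2 | Ex1
Number of blocks = 2

2


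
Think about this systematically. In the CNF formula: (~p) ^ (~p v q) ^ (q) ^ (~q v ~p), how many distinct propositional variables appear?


Identify each variable that appears in the formula.
Variables found: p, q
Count = 2

2


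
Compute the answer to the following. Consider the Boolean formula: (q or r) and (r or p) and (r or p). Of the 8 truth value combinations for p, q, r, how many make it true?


Evaluate all 8 assignments for p, q, r:
p=0, q=0, r=0: 0
p=0, q=0, r=1: 1
p=0, q=1, r=0: 0
p=0, q=1, r=1: 1
p=1, q=0, r=0: 0
p=1, q=0, r=1: 1
p=1, q=1, r=0: 1
p=1, q=1, r=1: 1
Satisfying count = 5

5


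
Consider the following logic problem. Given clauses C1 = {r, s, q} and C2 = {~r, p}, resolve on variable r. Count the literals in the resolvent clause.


Remove r from C1 and ~r from C2.
C1 remainder: {s, q}
C2 remainder: {p}
Union (resolvent): {p, q, s}
Resolvent has 3 literal(s).

3


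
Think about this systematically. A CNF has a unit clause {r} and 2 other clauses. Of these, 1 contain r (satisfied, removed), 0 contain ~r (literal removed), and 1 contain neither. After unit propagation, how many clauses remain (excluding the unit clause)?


Satisfied (removed): 1
Shortened (remain): 0
Unchanged (remain): 1
Remaining = 0 + 1 = 1

1


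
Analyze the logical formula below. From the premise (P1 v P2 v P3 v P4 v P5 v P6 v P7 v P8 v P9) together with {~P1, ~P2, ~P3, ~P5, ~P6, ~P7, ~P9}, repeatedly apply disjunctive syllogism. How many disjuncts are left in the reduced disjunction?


Original disjuncts (9): P1, P2, P3, P4, P5, P6, P7, P8, P9
Negated (eliminate): ~P1, ~P2, ~P3, ~P5, ~P6, ~P7, ~P9
Remaining disjuncts: P4, P8
Count = 9 - 7 = 2

2


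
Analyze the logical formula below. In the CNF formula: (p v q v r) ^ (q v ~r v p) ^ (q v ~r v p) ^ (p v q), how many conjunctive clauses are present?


A CNF formula is a conjunction of clauses.
Clauses are separated by ^.
Counting the conjuncts: 4 clauses.

4


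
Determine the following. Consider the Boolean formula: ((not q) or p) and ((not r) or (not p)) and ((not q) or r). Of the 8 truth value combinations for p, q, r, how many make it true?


Evaluate all 8 assignments for p, q, r:
p=0, q=0, r=0: 1
p=0, q=0, r=1: 1
p=0, q=1, r=0: 0
p=0, q=1, r=1: 0
p=1, q=0, r=0: 1
p=1, q=0, r=1: 0
p=1, q=1, r=0: 0
p=1, q=1, r=1: 0
Satisfying count = 3

3


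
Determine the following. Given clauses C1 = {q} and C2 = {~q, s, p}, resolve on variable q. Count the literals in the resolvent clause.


Remove q from C1 and ~q from C2.
C1 remainder: {}
C2 remainder: {s, p}
Union (resolvent): {p, s}
Resolvent has 2 literal(s).

2


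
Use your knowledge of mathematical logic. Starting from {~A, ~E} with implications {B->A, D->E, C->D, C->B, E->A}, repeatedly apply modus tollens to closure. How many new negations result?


Initial negated facts: {~A, ~E}
Apply modus tollens to closure:
  ~A and B->A  =>  ~B
  ~E and D->E  =>  ~D
  ~D and C->D  =>  ~C
Final negated: {~A, ~B, ~C, ~D, ~E}
New negations: {~B, ~C, ~D}
Count = 3

3


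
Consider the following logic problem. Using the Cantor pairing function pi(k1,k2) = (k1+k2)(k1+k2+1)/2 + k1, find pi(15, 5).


k1 + k2 = 20
(k1+k2)(k1+k2+1)/2 = 20 * 21 / 2 = 210
pi = 210 + 15 = 225

225


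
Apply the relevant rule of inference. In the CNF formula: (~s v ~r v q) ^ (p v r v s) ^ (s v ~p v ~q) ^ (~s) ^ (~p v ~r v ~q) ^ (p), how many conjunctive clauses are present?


A CNF formula is a conjunction of clauses.
Clauses are separated by ^.
Counting the conjuncts: 6 clauses.

6


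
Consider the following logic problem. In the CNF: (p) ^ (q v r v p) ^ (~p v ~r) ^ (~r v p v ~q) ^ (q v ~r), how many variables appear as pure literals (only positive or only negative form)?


Check each variable for pure literal status:
p: mixed (not pure)
q: mixed (not pure)
r: mixed (not pure)
Pure literal count = 0

0


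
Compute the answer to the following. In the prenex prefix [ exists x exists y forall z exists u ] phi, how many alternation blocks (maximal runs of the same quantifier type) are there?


Quantifier-type sequence: E E A E  (A=forall, E=exists)
Group into maximal same-type runs:
  Ex2 | Ax1 | Ex1
Number of blocks = 3

3


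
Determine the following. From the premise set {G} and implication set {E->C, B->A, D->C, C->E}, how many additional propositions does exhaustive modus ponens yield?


Initial facts: {G}
Apply modus ponens to closure:
  (no implication fires)
Final known: {G}
New propositions: {(none)}
Count = 0

0


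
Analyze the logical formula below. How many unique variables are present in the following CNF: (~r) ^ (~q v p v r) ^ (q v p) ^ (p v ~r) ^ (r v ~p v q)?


Identify each variable that appears in the formula.
Variables found: p, q, r
Count = 3

3
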